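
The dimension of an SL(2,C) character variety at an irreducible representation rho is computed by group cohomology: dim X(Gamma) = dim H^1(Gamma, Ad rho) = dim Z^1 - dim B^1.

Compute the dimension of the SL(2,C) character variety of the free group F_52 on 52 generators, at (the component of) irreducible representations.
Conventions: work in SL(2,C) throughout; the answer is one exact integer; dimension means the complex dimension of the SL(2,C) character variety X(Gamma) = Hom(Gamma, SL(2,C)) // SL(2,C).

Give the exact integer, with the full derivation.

153

Gamma = F_52 has 52 generators and no relators.
Z^1(Gamma, Ad rho) = (sl_2)^52: a cocycle is a free choice of one sl_2 vector per generator, so dim Z^1 = 3*52 = 156.
dim B^1 = 3: the coboundary map is injective because an irreducible image has centralizer 0 in sl_2.
dim H^1 = 156 - 3 = 153, which is dim X.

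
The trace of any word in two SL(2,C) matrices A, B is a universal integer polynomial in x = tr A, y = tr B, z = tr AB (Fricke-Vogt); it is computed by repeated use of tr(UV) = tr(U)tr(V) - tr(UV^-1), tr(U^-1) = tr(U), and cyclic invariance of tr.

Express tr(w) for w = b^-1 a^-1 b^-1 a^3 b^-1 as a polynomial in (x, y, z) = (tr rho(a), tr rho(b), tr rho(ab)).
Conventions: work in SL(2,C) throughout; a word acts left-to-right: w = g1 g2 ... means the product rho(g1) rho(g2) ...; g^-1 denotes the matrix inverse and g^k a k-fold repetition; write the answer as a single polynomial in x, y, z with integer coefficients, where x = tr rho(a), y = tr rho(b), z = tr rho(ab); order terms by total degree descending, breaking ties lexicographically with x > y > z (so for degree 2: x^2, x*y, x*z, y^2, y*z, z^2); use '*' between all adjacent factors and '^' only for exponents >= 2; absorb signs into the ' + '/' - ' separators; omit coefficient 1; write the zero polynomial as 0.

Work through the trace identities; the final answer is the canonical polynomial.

tr(a^2) = tr(a)*tr(a) - tr(1)  (reduce the a square) = x^2 - 2
tr(a^2 b) = tr(a)*tr(b a) - tr(b)  (reduce the a square) = x*z - y
tr(b^-1 a^2) = tr(a^2)*tr(b) - tr(a^2 b)  (eliminate b^-1) = x^2*y - x*z - y
use: tr(a^2 b^-2) = tr(b^-1 a^2)*tr(b) - tr(b^-1 a^2 b)  (eliminate b^-1) = x^2*y^2 - x*y*z - x^2 - y^2 + 2
tr(b^2 a^2) = tr(b)*tr(a^2 b) - tr(a^2)  (reduce the b square) = x*y*z - x^2 - y^2 + 2
tr(b^2 a) = tr(b)*tr(a b) - tr(a)  (reduce the b square) = y*z - x
tr(b a^3 b) = tr(a)*tr(b^2 a^2) - tr(b^2 a)  (reduce the a square) = x^2*y*z - x^3 - x*y^2 - y*z + 3*x
apply: tr(b a b a) = tr(b a)*tr(b a) - tr(1)  (split on b) = z^2 - 2
tr(a b a b a) = tr(a)*tr(b a b a) - tr(b a b)  (reduce the a square) = x*z^2 - y*z - x
tr(b a^3 b a) = tr(a)*tr(a b a b a) - tr(a b a b)  (reduce the a square) = x^2*z^2 - x*y*z - x^2 - z^2 + 2
tr(a^-1 b a^3 b) = tr(b a^3 b)*tr(a) - tr(b a^3 b a)  (eliminate a^-1) = x^3*y*z - x^4 - x^2*y^2 - x^2*z^2 + 4*x^2 + z^2 - 2
tr(a^-1 b a^3 b^-1) = tr(a^-1 b a^3)*tr(b) - tr(a^-1 b a^3 b)  (eliminate b^-1) = -x^3*y*z + x^4 + x^2*y^2 + x^2*z^2 + x*y*z - 4*x^2 - y^2 - z^2 + 2
use: tr(a^3 b^-2 a^-1 b) = tr(a^-1 b a^3 b^-1)*tr(b) - tr(a^-1 b a^3)  (eliminate b^-1) = -x^3*y^2*z + x^4*y + x^2*y^3 + x^2*y*z^2 + x*y^2*z - 4*x^2*y - y^3 - y*z^2 - x*z + 3*y
use: tr(b^-1 a^-1 b^-1 a^3 b^-1) = tr(a^3 b^-2 a^-1)*tr(b) - tr(a^3 b^-2 a^-1 b)  (eliminate b^-1) = x^3*y^2*z - x^4*y - x^2*y*z^2 - 2*x*y^2*z + 3*x^2*y + y*z^2 + x*z - y

x^3*y^2*z - x^4*y - x^2*y*z^2 - 2*x*y^2*z + 3*x^2*y + y*z^2 + x*z - y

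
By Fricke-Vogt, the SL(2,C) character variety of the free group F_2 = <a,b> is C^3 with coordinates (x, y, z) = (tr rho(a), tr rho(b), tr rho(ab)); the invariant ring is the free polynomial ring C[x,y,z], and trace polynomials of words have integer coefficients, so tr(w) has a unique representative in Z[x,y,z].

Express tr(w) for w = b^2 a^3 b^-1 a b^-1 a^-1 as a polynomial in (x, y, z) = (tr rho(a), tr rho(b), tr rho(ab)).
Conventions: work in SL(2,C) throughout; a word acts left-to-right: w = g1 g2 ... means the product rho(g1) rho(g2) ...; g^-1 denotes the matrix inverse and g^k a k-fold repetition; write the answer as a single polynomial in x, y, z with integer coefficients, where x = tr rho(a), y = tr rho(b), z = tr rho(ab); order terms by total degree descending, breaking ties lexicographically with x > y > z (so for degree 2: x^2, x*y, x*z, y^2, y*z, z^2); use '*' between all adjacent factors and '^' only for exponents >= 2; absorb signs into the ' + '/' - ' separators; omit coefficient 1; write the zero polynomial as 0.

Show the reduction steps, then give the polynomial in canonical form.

-x^4*y^3*z + x^5*y^2 + x^3*y^4 + 2*x^3*y^2*z^2 - x^4*y*z - x^2*y*z^3 - 5*x^3*y^2 - x*y^4 - 2*x*y^2*z^2 + 6*x^2*y*z + y^3*z + y*z^3 + 3*x*y^2 - x*z^2 - 4*y*z + x

apply: trace(b a^2) = trace(a)*trace(b a) - trace(b) = x*z - y
trace(b a^3) = trace(a)*trace(b a^2) - trace(b a) = x^2*z - x*y - z
apply: trace(b a b) = trace(b)*trace(a b) - trace(a) = y*z - x
apply: trace(b^3 a) = trace(b)*trace(b a b) - trace(b a) = y^2*z - x*y - z
use: trace(b^2) = trace(b)*trace(b) - trace(1) = y^2 - 2
trace(b^3) = trace(b)*trace(b^2) - trace(b) = y^3 - 3*y
trace(b^3 a^2) = trace(a)*trace(b^3 a) - trace(b^3) = x*y^2*z - x^2*y - y^3 - x*z + 3*y
apply: trace(a^2 b^3 a) = trace(a)*trace(b^3 a^2) - trace(b^3 a) = x^2*y^2*z - x^3*y - x*y^3 - x^2*z - y^2*z + 4*x*y + z
trace(a b^3 a^3) = trace(a)*trace(a^2 b^3 a) - trace(a^2 b^3) = x^3*y^2*z - x^4*y - x^2*y^3 - x^3*z - 2*x*y^2*z + 5*x^2*y + y^3 + 2*x*z - 3*y
use: trace(a b a b) = trace(a b)*trace(a b) - trace(1) = z^2 - 2
trace(b a b^2 a) = trace(b)*trace(a b a b) - trace(a b a) = y*z^2 - x*z - y
trace(b a^2 b a b) = trace(a)*trace(b a b^2 a) - trace(b a b^2) = x*y*z^2 - x^2*z - y^2*z + z
use: trace(b a^2 b a) = trace(a)*trace(b a b a) - trace(b a b) = x*z^2 - y*z - x
trace(a b a b^3 a) = trace(b)*trace(b a^2 b a b) - trace(b a^2 b a) = x*y^2*z^2 - x^2*y*z - y^3*z - x*z^2 + 2*y*z + x
use: trace(a b a b^3) = trace(b)*trace(b a b a b) - trace(b a b a) = y^2*z^2 - x*y*z - y^2 - z^2 + 2
trace(a b^3 a^3 b) = trace(a)*trace(a b a b^3 a) - trace(a b a b^3) = x^2*y^2*z^2 - x^3*y*z - x*y^3*z - x^2*z^2 - y^2*z^2 + 3*x*y*z + x^2 + y^2 + z^2 - 2
trace(b^2 a^3 b^-1 a b) = trace(a b^3 a^3)*trace(b) - trace(a b^3 a^3 b) = x^3*y^3*z - x^4*y^2 - x^2*y^4 - x^2*y^2*z^2 - x*y^3*z + 5*x^2*y^2 + x^2*z^2 + y^4 + y^2*z^2 - x*y*z - x^2 - 4*y^2 - z^2 + 2
apply: trace(a b a b^2 a^2) = trace(a)*trace(a b a b^2 a) - trace(a b a b^2) = x^2*y*z^2 - x^3*z - x*y^2*z - y*z^2 + 2*x*z + y
apply: trace(a b a b^2 a^3) = trace(a)*trace(a b a b^2 a^2) - trace(a b a b^2 a) = x^3*y*z^2 - x^4*z - x^2*y^2*z - 2*x*y*z^2 + 3*x^2*z + y^2*z + x*y - z
trace(a b a b a b) = trace(b a)*trace(b a b a) - trace(b^-1 a^-1) = z^3 - 3*z
trace(b a b a b^2 a) = trace(b)*trace(a b a b a b) - trace(a b a b a) = y*z^3 - x*z^2 - 2*y*z + x
apply: trace(a b a b a b^2 a) = trace(a)*trace(b a b a b^2 a) - trace(b a b a b^2) = x*y*z^3 - x^2*z^2 - y^2*z^2 - x*y*z + x^2 + y^2 + z^2 - 2
trace(a b a b^2 a^3 b) = trace(a)*trace(a b a b a b^2 a) - trace(a b a b a b^2) = x^2*y*z^3 - x^3*z^2 - x*y^2*z^2 - x^2*y*z - y*z^3 + x^3 + x*y^2 + 2*x*z^2 + 2*y*z - 3*x
apply: trace(b^2 a^3 b^-1 a b a) = trace(a b a b^2 a^3)*trace(b) - trace(a b a b^2 a^3 b) = x^3*y^2*z^2 - x^4*y*z - x^2*y^3*z - x^2*y*z^3 + x^3*z^2 - x*y^2*z^2 + 4*x^2*y*z + y^3*z + y*z^3 - x^3 - 2*x*z^2 - 3*y*z + 3*x
trace(a^-1 b^2 a^3 b^-1 a b) = trace(b^2 a^3 b^-1 a b)*trace(a) - trace(b^2 a^3 b^-1 a b a) = x^4*y^3*z - x^5*y^2 - x^3*y^4 - 2*x^3*y^2*z^2 + x^4*y*z + x^2*y*z^3 + 5*x^3*y^2 + x*y^4 + 2*x*y^2*z^2 - 5*x^2*y*z - y^3*z - y*z^3 - 4*x*y^2 + x*z^2 + 3*y*z - x
trace(b^2 a^3 b^-1 a b^-1 a^-1) = trace(a^-1 b^2 a^3 b^-1 a)*trace(b) - trace(a^-1 b^2 a^3 b^-1 a b) = -x^4*y^3*z + x^5*y^2 + x^3*y^4 + 2*x^3*y^2*z^2 - x^4*y*z - x^2*y*z^3 - 5*x^3*y^2 - x*y^4 - 2*x*y^2*z^2 + 6*x^2*y*z + y^3*z + y*z^3 + 3*x*y^2 - x*z^2 - 4*y*z + x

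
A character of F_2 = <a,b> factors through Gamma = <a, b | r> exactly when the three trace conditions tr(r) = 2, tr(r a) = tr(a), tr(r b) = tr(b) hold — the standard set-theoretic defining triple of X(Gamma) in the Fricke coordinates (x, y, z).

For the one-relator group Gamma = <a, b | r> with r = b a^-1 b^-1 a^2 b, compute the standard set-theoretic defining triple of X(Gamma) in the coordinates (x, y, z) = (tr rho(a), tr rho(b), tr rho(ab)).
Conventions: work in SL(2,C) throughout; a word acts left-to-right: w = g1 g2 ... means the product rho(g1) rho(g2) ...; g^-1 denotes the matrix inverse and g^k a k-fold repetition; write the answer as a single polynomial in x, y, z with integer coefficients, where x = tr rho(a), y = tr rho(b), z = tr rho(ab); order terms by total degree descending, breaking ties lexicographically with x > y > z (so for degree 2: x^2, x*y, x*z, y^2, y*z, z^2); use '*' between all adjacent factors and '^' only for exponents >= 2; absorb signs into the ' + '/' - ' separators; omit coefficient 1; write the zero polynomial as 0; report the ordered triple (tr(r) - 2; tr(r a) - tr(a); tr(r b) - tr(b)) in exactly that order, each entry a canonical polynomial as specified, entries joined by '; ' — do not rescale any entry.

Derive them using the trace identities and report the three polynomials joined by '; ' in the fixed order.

and tr(a b^2) = tr(b)*tr(a b) - tr(a) = y*z - x
next, tr(b^2) = tr(b)*tr(b) - tr(1) = y^2 - 2
tr(b a^2 b) = tr(a)*tr(b^2 a) - tr(b^2) = x*y*z - x^2 - y^2 + 2
tr(b a^2) = tr(a)*tr(b a) - tr(b) = x*z - y
tr(b a^2 b^2) = tr(b)*tr(b a^2 b) - tr(b a^2) = x*y^2*z - x^2*y - y^3 - x*z + 3*y
and tr(b a b a) = tr(b a)*tr(b a) - tr(1) = z^2 - 2
tr(a b a^2 b) = tr(a)*tr(b a b a) - tr(b a b) = x*z^2 - y*z - x
tr(a b a^2) = tr(a)*tr(b a^2) - tr(b a) = x^2*z - x*y - z
and tr(b a^2 b^2 a) = tr(b)*tr(a b a^2 b) - tr(a b a^2) = x*y*z^2 - x^2*z - y^2*z + z
and tr(a^2 b^2 a^-1 b) = tr(b a^2 b^2)*tr(a) - tr(b a^2 b^2 a) = x^2*y^2*z - x^3*y - x*y^3 - x*y*z^2 + y^2*z + 3*x*y - z
and tr(b a^-1 b^-1 a^2 b) = tr(a^2 b^2 a^-1)*tr(b) - tr(a^2 b^2 a^-1 b) = -x^2*y^2*z + x^3*y + x*y^3 + x*y*z^2 - 4*x*y + z
and tr(b a b^2 a) = tr(b)*tr(a b a b) - tr(a b a)  (reduce the b square) = y*z^2 - x*z - y
next, tr(b a b^2) = tr(b)*tr(a b^2) - tr(a b)  (reduce the b square) = y^2*z - x*y - z
tr(b a^2 b a b) = tr(a)*tr(b a b^2 a) - tr(b a b^2)  (reduce the a square) = x*y*z^2 - x^2*z - y^2*z + z
tr(b a b a b a) = tr(a b a b)*tr(a b) - tr(b a)  (split on a) = z^3 - 3*z
tr(b a^2 b a b a) = tr(a)*tr(b a b a b a) - tr(b a b a b)  (reduce the a square) = x*z^3 - y*z^2 - 2*x*z + y
and tr(a^2 b a b a^-1 b) = tr(b a^2 b a b)*tr(a) - tr(b a^2 b a b a)  (eliminate a^-1) = x^2*y*z^2 - x^3*z - x*y^2*z - x*z^3 + y*z^2 + 3*x*z - y
and tr(b a^-1 b^-1 a^2 b a) = tr(a^2 b a b a^-1)*tr(b) - tr(a^2 b a b a^-1 b)  (eliminate b^-1) = -x^2*y*z^2 + x^3*z + x*y^2*z + x*z^3 - 3*x*z - y
next, tr(b a^2 b^3) = tr(b)*tr(b a^2 b^2) - tr(b a^2 b) = x*y^3*z - x^2*y^2 - y^4 - 2*x*y*z + x^2 + 4*y^2 - 2
tr(b^3 a b a) = tr(b)*tr(b a b a b) - tr(b a b a) = y^2*z^2 - x*y*z - y^2 - z^2 + 2
tr(b^3 a b) = tr(b)*tr(b a b^2) - tr(b a b) = y^3*z - x*y^2 - 2*y*z + x
and tr(b a^2 b^3 a) = tr(a)*tr(b^3 a b a) - tr(b^3 a b) = x*y^2*z^2 - x^2*y*z - y^3*z - x*z^2 + 2*y*z + x
tr(a^2 b^3 a^-1 b) = tr(b a^2 b^3)*tr(a) - tr(b a^2 b^3 a) = x^2*y^3*z - x^3*y^2 - x*y^4 - x*y^2*z^2 - x^2*y*z + y^3*z + x^3 + 4*x*y^2 + x*z^2 - 2*y*z - 3*x
tr(b a^-1 b^-1 a^2 b^2) = tr(a^2 b^3 a^-1)*tr(b) - tr(a^2 b^3 a^-1 b) = -x^2*y^3*z + x^3*y^2 + x*y^4 + x*y^2*z^2 + x^2*y*z - x^3 - 5*x*y^2 - x*z^2 + y*z + 3*x
assemble the triple (tr(r) - 2; tr(r a) - x; tr(r b) - y)

-x^2*y^2*z + x^3*y + x*y^3 + x*y*z^2 - 4*x*y + z - 2; -x^2*y*z^2 + x^3*z + x*y^2*z + x*z^3 - 3*x*z - x - y; -x^2*y^3*z + x^3*y^2 + x*y^4 + x*y^2*z^2 + x^2*y*z - x^3 - 5*x*y^2 - x*z^2 + y*z + 3*x - y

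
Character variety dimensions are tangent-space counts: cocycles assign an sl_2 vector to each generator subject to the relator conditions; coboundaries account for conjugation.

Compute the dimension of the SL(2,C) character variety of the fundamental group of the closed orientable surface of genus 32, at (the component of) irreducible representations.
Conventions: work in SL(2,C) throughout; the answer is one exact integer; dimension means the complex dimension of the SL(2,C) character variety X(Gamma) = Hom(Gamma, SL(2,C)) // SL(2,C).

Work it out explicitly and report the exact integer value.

The genus-32 surface group: 2g = 64 generators, one relator prod [a_i, b_i].
A cocycle assigns one sl_2 vector per generator subject to the relator condition d_2(z) = 0: dim of the unconstrained space is 3*2g = 192.
d_2 is surjective at irreducible rho (its cokernel H^2 is dual to H^0 = 0), so dim Z^1 = 192 - 3 = 189.
Coboundaries contribute dim B^1 = 3 (injective at irreducible rho).
Hence dim X = 189 - 3 = 186.

186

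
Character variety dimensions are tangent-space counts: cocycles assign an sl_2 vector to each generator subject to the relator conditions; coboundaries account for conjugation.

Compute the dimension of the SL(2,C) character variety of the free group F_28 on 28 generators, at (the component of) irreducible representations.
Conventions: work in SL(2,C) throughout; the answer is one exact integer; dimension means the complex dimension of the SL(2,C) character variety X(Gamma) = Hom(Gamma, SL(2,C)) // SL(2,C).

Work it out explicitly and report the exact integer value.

Here Gamma is free of rank 28 — no relator constrains a cocycle.
So Z^1 = (sl_2)^28 in full: dim Z^1 = 84.
dim B^1 = 3: the coboundary map is injective because an irreducible image has centralizer 0 in sl_2.
dim H^1 = 84 - 3 = 81, which is dim X.

81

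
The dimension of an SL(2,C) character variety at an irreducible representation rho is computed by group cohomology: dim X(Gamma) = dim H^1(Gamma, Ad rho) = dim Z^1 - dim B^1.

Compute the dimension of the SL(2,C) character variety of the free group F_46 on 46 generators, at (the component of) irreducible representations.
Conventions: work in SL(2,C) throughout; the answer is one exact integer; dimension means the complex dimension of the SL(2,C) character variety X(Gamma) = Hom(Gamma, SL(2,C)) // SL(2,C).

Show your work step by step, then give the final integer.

Gamma = F_46 has 46 generators and no relators.
So Z^1 = (sl_2)^46 in full: dim Z^1 = 138.
dim B^1 = 3: the coboundary map is injective because an irreducible image has centralizer 0 in sl_2.
Therefore dim X = 138 - 3 = 135.

135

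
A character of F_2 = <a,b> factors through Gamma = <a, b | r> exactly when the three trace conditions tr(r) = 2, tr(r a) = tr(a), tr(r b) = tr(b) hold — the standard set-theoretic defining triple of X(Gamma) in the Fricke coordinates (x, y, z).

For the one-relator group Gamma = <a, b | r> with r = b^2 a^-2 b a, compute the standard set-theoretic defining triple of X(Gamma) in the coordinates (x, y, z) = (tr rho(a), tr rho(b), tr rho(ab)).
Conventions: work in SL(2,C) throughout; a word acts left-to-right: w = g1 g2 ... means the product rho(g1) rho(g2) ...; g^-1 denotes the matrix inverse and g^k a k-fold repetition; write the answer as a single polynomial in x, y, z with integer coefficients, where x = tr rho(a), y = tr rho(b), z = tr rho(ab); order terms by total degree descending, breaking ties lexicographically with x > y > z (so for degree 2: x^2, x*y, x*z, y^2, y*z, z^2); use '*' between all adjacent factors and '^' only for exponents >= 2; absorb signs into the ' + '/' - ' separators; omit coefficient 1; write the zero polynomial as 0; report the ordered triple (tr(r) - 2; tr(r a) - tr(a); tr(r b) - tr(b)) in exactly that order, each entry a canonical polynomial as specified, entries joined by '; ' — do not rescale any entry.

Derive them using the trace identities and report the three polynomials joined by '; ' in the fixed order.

x^2*y^2*z - x^3*y - x*y*z^2 - y^2*z + 2*x*y + z - 2; x^3*y^2*z - x^4*y - x^2*y^3 - x^2*y*z^2 + 4*x^2*y + y^3 - x - 3*y; x^2*y^3*z - x^3*y^2 - x*y^2*z^2 - x^2*y*z - y^3*z + x^3 + 2*x*y^2 + x*z^2 + 2*y*z - 3*x - y

use: tr(a b^2) = tr(b) * tr(a b) - tr(a)  (reduce the b square) = y*z - x
use: tr(b a b^2) = tr(b) * tr(a b^2) - tr(a b)  (reduce the b square) = y^2*z - x*y - z
use: tr(a b a b) = tr(a b) * tr(a b) - tr(1)  (split on a) = z^2 - 2
use: tr(a b a) = tr(a) * tr(b a) - tr(b)  (reduce the a square) = x*z - y
use: tr(b a b^2 a) = tr(b) * tr(a b a b) - tr(a b a)  (reduce the b square) = y*z^2 - x*z - y
use: tr(a^-1 b a b^2) = tr(b a b^2) * tr(a) - tr(b a b^2 a)  (eliminate a^-1) = x*y^2*z - x^2*y - y*z^2 + y
tr(b^2 a^-2 b a) = tr(a^-1 b a b^2) * tr(a) - tr(a^-1 b a b^2 a)  (eliminate a^-1) = x^2*y^2*z - x^3*y - x*y*z^2 - y^2*z + 2*x*y + z
tr(b^2) = tr(b) * tr(b) - tr(1)   [square of b] = y^2 - 2
tr(b^3) = tr(b) * tr(b^2) - tr(b)   [square of b] = y^3 - 3*y
tr(b a^2 b^2) = tr(a) * tr(b^3 a) - tr(b^3)   [square of a] = x*y^2*z - x^2*y - y^3 - x*z + 3*y
apply: tr(b a^2 b^2 a) = tr(a) * tr(b^2 a b a) - tr(b^2 a b)   [square of a] = x*y*z^2 - x^2*z - y^2*z + z
apply: tr(b a^2 b^2 a^-1) = tr(b a^2 b^2) * tr(a) - tr(b a^2 b^2 a)   [inverse elimination on a] = x^2*y^2*z - x^3*y - x*y^3 - x*y*z^2 + y^2*z + 3*x*y - z
apply: tr(b^2 a^-2 b a^2) = tr(b a^2 b^2 a^-1) * tr(a) - tr(b a^2 b^2)   [inverse elimination on a] = x^3*y^2*z - x^4*y - x^2*y^3 - x^2*y*z^2 + 4*x^2*y + y^3 - 3*y
use: tr(b a b^3) = tr(b) * tr(b a b^2) - tr(b a b) = y^3*z - x*y^2 - 2*y*z + x
tr(b a b^3 a) = tr(b) * tr(b a b a b) - tr(b a b a) = y^2*z^2 - x*y*z - y^2 - z^2 + 2
tr(a^-1 b a b^3) = tr(b a b^3) * tr(a) - tr(b a b^3 a) = x*y^3*z - x^2*y^2 - y^2*z^2 - x*y*z + x^2 + y^2 + z^2 - 2
tr(b^2 a^-2 b a b) = tr(a^-1 b a b^3) * tr(a) - tr(a^-1 b a b^3 a) = x^2*y^3*z - x^3*y^2 - x*y^2*z^2 - x^2*y*z - y^3*z + x^3 + 2*x*y^2 + x*z^2 + 2*y*z - 3*x
assemble the triple (tr(r) - 2; tr(r a) - x; tr(r b) - y)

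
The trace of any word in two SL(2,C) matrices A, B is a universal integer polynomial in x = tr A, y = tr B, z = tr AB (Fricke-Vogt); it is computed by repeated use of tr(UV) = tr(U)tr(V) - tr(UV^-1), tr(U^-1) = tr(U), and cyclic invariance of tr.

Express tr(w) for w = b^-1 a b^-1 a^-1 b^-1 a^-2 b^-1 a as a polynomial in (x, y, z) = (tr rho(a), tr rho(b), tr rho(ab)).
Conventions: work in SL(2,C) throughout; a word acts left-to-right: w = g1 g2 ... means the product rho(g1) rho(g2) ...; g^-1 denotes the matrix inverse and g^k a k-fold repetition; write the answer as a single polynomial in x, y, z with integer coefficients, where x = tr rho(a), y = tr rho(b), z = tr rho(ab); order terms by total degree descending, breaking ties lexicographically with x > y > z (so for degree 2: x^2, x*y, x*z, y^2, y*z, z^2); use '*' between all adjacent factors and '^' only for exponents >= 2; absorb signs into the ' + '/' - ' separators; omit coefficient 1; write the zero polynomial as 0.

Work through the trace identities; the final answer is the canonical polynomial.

tr(a^2) = tr(a) * tr(a) - tr(1) = x^2 - 2
tr(a^2 b) = tr(a) * tr(b a) - tr(b) = x*z - y
tr(a^2 b^-1) = tr(a^2) * tr(b) - tr(a^2 b) = x^2*y - x*z - y
apply: tr(b^-1 a^2 b^-1) = tr(a^2 b^-1) * tr(b) - tr(a^2) = x^2*y^2 - x*y*z - x^2 - y^2 + 2
tr(b^-2 a^2 b^-1) = tr(b^-1 a^2 b^-1) * tr(b) - tr(b^-1 a^2) = x^2*y^3 - x*y^2*z - 2*x^2*y - y^3 + x*z + 3*y
tr(a^3) = tr(a) * tr(a^2) - tr(a) = x^3 - 3*x
use: tr(a^3 b) = tr(a) * tr(a b a) - tr(a b) = x^2*z - x*y - z
tr(a b^-1 a^2) = tr(a^3) * tr(b) - tr(a^3 b) = x^3*y - x^2*z - 2*x*y + z
use: tr(b a b a) = tr(b a) * tr(b a) - tr(1)   [split at repeated b] = z^2 - 2
use: tr(b a b) = tr(b) * tr(a b) - tr(a) = y*z - x
apply: tr(a^2 b a b) = tr(a) * tr(b a b a) - tr(b a b) = x*z^2 - y*z - x
tr(a b^-1 a^2 b) = tr(a^2 b a) * tr(b) - tr(a^2 b a b) = x^2*y*z - x*y^2 - x*z^2 + x
tr(b^-1 a^2 b^-1 a) = tr(a b^-1 a^2) * tr(b) - tr(a b^-1 a^2 b) = x^3*y^2 - 2*x^2*y*z - x*y^2 + x*z^2 + y*z - x
tr(b^-2 a^2 b^-1 a) = tr(b^-1 a^2 b^-1 a) * tr(b) - tr(b^-1 a^2 b^-1 a b) = x^3*y^3 - 2*x^2*y^2*z - x^3*y - x*y^3 + x*y*z^2 + x^2*z + y^2*z + x*y - z
tr(b^-1 a^2 b^-1 a^-1 b^-1) = tr(b^-2 a^2 b^-1) * tr(a) - tr(b^-2 a^2 b^-1 a) = x^2*y^2*z - x^3*y - x*y*z^2 - y^2*z + 2*x*y + z
apply: tr(a b^-1 a b) = tr(a b a) * tr(b) - tr(a b a b) = x*y*z - y^2 - z^2 + 2
apply: tr(b^-1 a b^-1 a) = tr(a b^-1 a) * tr(b) - tr(a b^-1 a b) = x^2*y^2 - 2*x*y*z + z^2 - 2
tr(b^2) = tr(b) * tr(b) - tr(1) = y^2 - 2
tr(b^2 a^2) = tr(a) * tr(b^2 a) - tr(b^2) = x*y*z - x^2 - y^2 + 2
tr(b a^3 b) = tr(a) * tr(b^2 a^2) - tr(b^2 a) = x^2*y*z - x^3 - x*y^2 - y*z + 3*x
tr(b a^3 b a) = tr(a) * tr(a b a b a) - tr(a b a b) = x^2*z^2 - x*y*z - x^2 - z^2 + 2
use: tr(a^3 b a^-1 b) = tr(b a^3 b) * tr(a) - tr(b a^3 b a) = x^3*y*z - x^4 - x^2*y^2 - x^2*z^2 + 4*x^2 + z^2 - 2
tr(a^2 b a^-1 b^-1 a) = tr(a^3 b a^-1) * tr(b) - tr(a^3 b a^-1 b) = -x^3*y*z + x^4 + x^2*y^2 + x^2*z^2 + x*y*z - 4*x^2 - y^2 - z^2 + 2
apply: tr(b a b a^2 b) = tr(b) * tr(a b a^2 b) - tr(a b a^2) = x*y*z^2 - x^2*z - y^2*z + z
use: tr(b a b a b a) = tr(b a) * tr(b a b a) - tr(b^-1 a^-1)   [split at repeated b] = z^3 - 3*z
tr(b a b a b) = tr(b) * tr(a b a b) - tr(a b a) = y*z^2 - x*z - y
tr(b a b a^2 b a) = tr(a) * tr(b a b a b a) - tr(b a b a b) = x*z^3 - y*z^2 - 2*x*z + y
tr(a b a^2 b a^-1 b) = tr(b a b a^2 b) * tr(a) - tr(b a b a^2 b a) = x^2*y*z^2 - x^3*z - x*y^2*z - x*z^3 + y*z^2 + 3*x*z - y
tr(a^2 b a^-1 b^-1 a b) = tr(a b a^2 b a^-1) * tr(b) - tr(a b a^2 b a^-1 b) = -x^2*y*z^2 + x^3*z + 2*x*y^2*z + x*z^3 - x^2*y - y^3 - y*z^2 - 3*x*z + 3*y
use: tr(a^-1 b^-1 a b^-1 a^2 b) = tr(a^2 b a^-1 b^-1 a) * tr(b) - tr(a^2 b a^-1 b^-1 a b) = -x^3*y^2*z + x^4*y + x^2*y^3 + 2*x^2*y*z^2 - x^3*z - x*y^2*z - x*z^3 - 3*x^2*y + 3*x*z - y
tr(b^-1 a^2 b^-1 a^-1 b^-1 a) = tr(a^-1 b^-1 a b^-1 a^2) * tr(b) - tr(a^-1 b^-1 a b^-1 a^2 b) = x^3*y^2*z - x^4*y - 2*x^2*y*z^2 + x^3*z - x*y^2*z + x*z^3 + 3*x^2*y + y*z^2 - 3*x*z - y
tr(a b^-1 a^-1 b^-1 a^-1 b^-1 a) = tr(b^-1 a^2 b^-1 a^-1 b^-1) * tr(a) - tr(b^-1 a^2 b^-1 a^-1 b^-1 a) = x^2*y*z^2 - x^3*z - x*z^3 - x^2*y - y*z^2 + 4*x*z + y
tr(b^2 a b a b) = tr(b) * tr(a b a b^2) - tr(a b a b) = y^2*z^2 - x*y*z - y^2 - z^2 + 2
tr(b^2 a b a b a) = tr(b) * tr(a b a b a b) - tr(a b a b a) = y*z^3 - x*z^2 - 2*y*z + x
apply: tr(b a b a b a^-1 b) = tr(b^2 a b a b) * tr(a) - tr(b^2 a b a b a) = x*y^2*z^2 - x^2*y*z - y*z^3 - x*y^2 + 2*y*z + x
tr(b a b a b a b a) = tr(a b a b) * tr(a b a b) - tr(1)   [split at repeated a] = z^4 - 4*z^2 + 2
tr(b a b a b a^-1 b a) = tr(b a b a b a b) * tr(a) - tr(b a b a b a b a) = x*y*z^3 - x^2*z^2 - z^4 - 2*x*y*z + x^2 + 4*z^2 - 2
tr(a^-1 b a b a b a^-1 b) = tr(b a b a b a^-1 b) * tr(a) - tr(b a b a b a^-1 b a) = x^2*y^2*z^2 - x^3*y*z - 2*x*y*z^3 - x^2*y^2 + x^2*z^2 + z^4 + 4*x*y*z - 4*z^2 + 2
apply: tr(a b a b a^-1 b^-1 a^-1 b) = tr(a^-1 b a b a b a^-1) * tr(b) - tr(a^-1 b a b a b a^-1 b) = x*y*z^3 - x^2*z^2 - y^2*z^2 - z^4 + y^2 + 4*z^2 - 2
apply: tr(a^-1 b^-1 a^-1 b^-1 a b a b) = tr(a b a b a^-1 b^-1 a^-1) * tr(b) - tr(a b a b a^-1 b^-1 a^-1 b) = -x*y*z^3 + x^2*z^2 + y^2*z^2 + z^4 - 4*z^2 + 2
tr(a b^-1 a^-1 b^-1 a^-1 b^-1 a b) = tr(a^-1 b^-1 a^-1 b^-1 a b a) * tr(b) - tr(a^-1 b^-1 a^-1 b^-1 a b a b) = x*y*z^3 - x^2*z^2 - y^2*z^2 - z^4 + y^2 + 4*z^2 - 2
use: tr(b^-1 a b^-1 a b^-1 a^-1 b^-1 a^-1) = tr(a b^-1 a^-1 b^-1 a^-1 b^-1 a) * tr(b) - tr(a b^-1 a^-1 b^-1 a^-1 b^-1 a b) = x^2*y^2*z^2 - x^3*y*z - 2*x*y*z^3 - x^2*y^2 + x^2*z^2 + z^4 + 4*x*y*z - 4*z^2 + 2
use: tr(a b a b a^-1 b) = tr(b a b a b) * tr(a) - tr(b a b a b a) = x*y*z^2 - x^2*z - z^3 - x*y + 3*z
use: tr(a^-1 b^-1 a b a b) = tr(a b a b a^-1) * tr(b) - tr(a b a b a^-1 b) = -x*y*z^2 + x^2*z + y^2*z + z^3 - 3*z
tr(b^-1 a b a b^-1 a^-1) = tr(a^-1 b^-1 a b a) * tr(b) - tr(a^-1 b^-1 a b a b) = x*y*z^2 - x^2*z - y^2*z - z^3 + x*y + 3*z
tr(a b^-1 a^-1 b^-2 a b) = tr(b^-1 a b a b^-1 a^-1) * tr(b) - tr(b^-1 a b a b^-1 a^-1 b) = x*y^2*z^2 - x^2*y*z - y^3*z - y*z^3 + x*y^2 + 3*y*z - x
apply: tr(b^-1 a b^-1 a b^-1 a^-1 b^-1) = tr(a b^-1 a^-1 b^-2 a) * tr(b) - tr(a b^-1 a^-1 b^-2 a b) = x^2*y^3*z - x^3*y^2 - 2*x*y^2*z^2 + x^2*y*z + y*z^3 + x*y^2 - 2*y*z + x
apply: tr(b^-1 a b^-1 a^-1 b^-1 a^-2 b^-1 a) = tr(b^-1 a b^-1 a b^-1 a^-1 b^-1 a^-1) * tr(a) - tr(b^-1 a b^-1 a b^-1 a^-1 b^-1) = x^3*y^2*z^2 - x^4*y*z - x^2*y^3*z - 2*x^2*y*z^3 + x^3*z^2 + 2*x*y^2*z^2 + x*z^4 + 3*x^2*y*z - y*z^3 - x*y^2 - 4*x*z^2 + 2*y*z + x

x^3*y^2*z^2 - x^4*y*z - x^2*y^3*z - 2*x^2*y*z^3 + x^3*z^2 + 2*x*y^2*z^2 + x*z^4 + 3*x^2*y*z - y*z^3 - x*y^2 - 4*x*z^2 + 2*y*z + x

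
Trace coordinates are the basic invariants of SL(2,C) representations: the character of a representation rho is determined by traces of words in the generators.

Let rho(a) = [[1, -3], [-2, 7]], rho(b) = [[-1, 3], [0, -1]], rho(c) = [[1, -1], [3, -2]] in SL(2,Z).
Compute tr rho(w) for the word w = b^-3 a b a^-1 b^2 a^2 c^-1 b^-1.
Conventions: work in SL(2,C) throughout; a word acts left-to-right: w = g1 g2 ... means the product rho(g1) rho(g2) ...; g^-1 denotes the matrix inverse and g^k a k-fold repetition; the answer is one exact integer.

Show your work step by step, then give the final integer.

-105472

rho(b^-1) = [[-1, -3], [0, -1]]
... * rho(b^-1) = [[-1, -3], [0, -1]]  ->  [[1, 6], [0, 1]]
... * rho(b^-1) = [[-1, -3], [0, -1]]  ->  [[-1, -9], [0, -1]]
... * rho(a) = [[1, -3], [-2, 7]]  ->  [[17, -60], [2, -7]]
... * rho(b) = [[-1, 3], [0, -1]]  ->  [[-17, 111], [-2, 13]]
... * rho(a^-1) = [[7, 3], [2, 1]]  ->  [[103, 60], [12, 7]]
... * rho(b) = [[-1, 3], [0, -1]]  ->  [[-103, 249], [-12, 29]]
... * rho(b) = [[-1, 3], [0, -1]]  ->  [[103, -558], [12, -65]]
... * rho(a) = [[1, -3], [-2, 7]]  ->  [[1219, -4215], [142, -491]]
... * rho(a) = [[1, -3], [-2, 7]]  ->  [[9649, -33162], [1124, -3863]]
... * rho(c^-1) = [[-2, 1], [-3, 1]]  ->  [[80188, -23513], [9341, -2739]]
... * rho(b^-1) = [[-1, -3], [0, -1]]  ->  [[-80188, -217051], [-9341, -25284]]
tr = -80188 + -25284 = -105472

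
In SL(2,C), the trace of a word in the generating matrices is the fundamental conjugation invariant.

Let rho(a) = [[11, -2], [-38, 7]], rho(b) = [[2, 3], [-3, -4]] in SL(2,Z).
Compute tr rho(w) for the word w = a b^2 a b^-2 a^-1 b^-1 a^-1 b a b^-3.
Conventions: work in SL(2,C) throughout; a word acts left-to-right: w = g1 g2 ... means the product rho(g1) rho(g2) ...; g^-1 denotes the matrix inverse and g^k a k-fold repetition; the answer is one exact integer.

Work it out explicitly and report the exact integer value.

119155857678

rho(a) = [[11, -2], [-38, 7]]
... * rho(b) = [[2, 3], [-3, -4]]  ->  [[28, 41], [-97, -142]]
... * rho(b) = [[2, 3], [-3, -4]]  ->  [[-67, -80], [232, 277]]
... * rho(a) = [[11, -2], [-38, 7]]  ->  [[2303, -426], [-7974, 1475]]
... * rho(b^-1) = [[-4, -3], [3, 2]]  ->  [[-10490, -7761], [36321, 26872]]
... * rho(b^-1) = [[-4, -3], [3, 2]]  ->  [[18677, 15948], [-64668, -55219]]
... * rho(a^-1) = [[7, 2], [38, 11]]  ->  [[736763, 212782], [-2550998, -736745]]
... * rho(b^-1) = [[-4, -3], [3, 2]]  ->  [[-2308706, -1784725], [7993757, 6179504]]
... * rho(a^-1) = [[7, 2], [38, 11]]  ->  [[-83980492, -24249387], [290777451, 83962058]]
... * rho(b) = [[2, 3], [-3, -4]]  ->  [[-95212823, -154943928], [329668728, 536484121]]
... * rho(a) = [[11, -2], [-38, 7]]  ->  [[4840528211, -894181850], [-16760040590, 3096051391]]
... * rho(b^-1) = [[-4, -3], [3, 2]]  ->  [[-22044658394, -16309948333], [76328316533, 56472224552]]
... * rho(b^-1) = [[-4, -3], [3, 2]]  ->  [[39248788577, 33514078516], [-135896592476, -116040500495]]
... * rho(b^-1) = [[-4, -3], [3, 2]]  ->  [[-56452918760, -50718208699], [195464868419, 175608776438]]
tr = -56452918760 + 175608776438 = 119155857678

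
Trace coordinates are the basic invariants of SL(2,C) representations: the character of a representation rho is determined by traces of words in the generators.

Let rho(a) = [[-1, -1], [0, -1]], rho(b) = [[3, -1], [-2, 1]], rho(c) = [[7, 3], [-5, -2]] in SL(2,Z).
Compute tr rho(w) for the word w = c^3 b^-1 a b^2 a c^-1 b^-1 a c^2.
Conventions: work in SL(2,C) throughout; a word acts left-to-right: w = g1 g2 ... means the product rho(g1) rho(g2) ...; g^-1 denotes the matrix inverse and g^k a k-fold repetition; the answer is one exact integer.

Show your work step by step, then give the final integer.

rho(c) = [[7, 3], [-5, -2]]
... * rho(c) = [[7, 3], [-5, -2]]  ->  [[34, 15], [-25, -11]]
... * rho(c) = [[7, 3], [-5, -2]]  ->  [[163, 72], [-120, -53]]
... * rho(b^-1) = [[1, 1], [2, 3]]  ->  [[307, 379], [-226, -279]]
... * rho(a) = [[-1, -1], [0, -1]]  ->  [[-307, -686], [226, 505]]
... * rho(b) = [[3, -1], [-2, 1]]  ->  [[451, -379], [-332, 279]]
... * rho(b) = [[3, -1], [-2, 1]]  ->  [[2111, -830], [-1554, 611]]
... * rho(a) = [[-1, -1], [0, -1]]  ->  [[-2111, -1281], [1554, 943]]
... * rho(c^-1) = [[-2, -3], [5, 7]]  ->  [[-2183, -2634], [1607, 1939]]
... * rho(b^-1) = [[1, 1], [2, 3]]  ->  [[-7451, -10085], [5485, 7424]]
... * rho(a) = [[-1, -1], [0, -1]]  ->  [[7451, 17536], [-5485, -12909]]
... * rho(c) = [[7, 3], [-5, -2]]  ->  [[-35523, -12719], [26150, 9363]]
... * rho(c) = [[7, 3], [-5, -2]]  ->  [[-185066, -81131], [136235, 59724]]
tr = -185066 + 59724 = -125342

-125342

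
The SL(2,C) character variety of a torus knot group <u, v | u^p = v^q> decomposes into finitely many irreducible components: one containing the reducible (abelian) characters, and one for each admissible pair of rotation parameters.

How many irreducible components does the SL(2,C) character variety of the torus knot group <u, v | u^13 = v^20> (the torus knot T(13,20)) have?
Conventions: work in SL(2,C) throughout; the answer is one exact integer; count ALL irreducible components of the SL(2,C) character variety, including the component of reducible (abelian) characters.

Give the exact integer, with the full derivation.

For T(13,20): irreducibility forces the central element u^13 = v^20 to one of +I, -I.
So on each irreducible component the traces are pinned: tr(u) = 2*cos(pi*alpha/13) with 1 <= alpha <= 12, tr(v) = 2*cos(pi*beta/20) with 1 <= beta <= 19.
Consistency of u^13 = (-1)^alpha I with v^20 = (-1)^beta I forces alpha = beta (mod 2).
Counting: 6 odd alphas x 10 odd betas + 6 even alphas x 9 even betas = 60 + 54 = 114.
That is 114 components of irreducible characters, and with the reducible (abelian) component the total is 115.

115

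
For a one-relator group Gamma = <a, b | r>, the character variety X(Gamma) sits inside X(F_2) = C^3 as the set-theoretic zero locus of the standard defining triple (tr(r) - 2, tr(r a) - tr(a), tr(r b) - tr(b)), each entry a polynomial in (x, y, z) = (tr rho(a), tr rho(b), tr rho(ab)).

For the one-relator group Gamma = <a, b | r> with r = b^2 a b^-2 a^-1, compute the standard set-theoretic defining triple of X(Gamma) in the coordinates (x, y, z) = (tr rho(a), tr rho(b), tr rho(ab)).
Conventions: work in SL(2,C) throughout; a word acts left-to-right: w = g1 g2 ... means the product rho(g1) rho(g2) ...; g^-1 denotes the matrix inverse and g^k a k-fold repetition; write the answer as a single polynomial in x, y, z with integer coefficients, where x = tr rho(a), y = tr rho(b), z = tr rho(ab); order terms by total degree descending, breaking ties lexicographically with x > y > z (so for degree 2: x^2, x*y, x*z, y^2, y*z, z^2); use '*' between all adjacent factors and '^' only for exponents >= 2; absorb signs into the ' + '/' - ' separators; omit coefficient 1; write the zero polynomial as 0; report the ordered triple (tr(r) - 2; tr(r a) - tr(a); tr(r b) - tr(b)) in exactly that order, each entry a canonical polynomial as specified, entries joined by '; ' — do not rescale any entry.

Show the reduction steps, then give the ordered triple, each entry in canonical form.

reduce: trace(b^2) = trace(b) * trace(b) - trace(1)  (reduce the b square) = y^2 - 2
reduce: trace(a b^2) = trace(b) * trace(a b) - trace(a)  (reduce the b square) = y*z - x
trace(b^2 a b) = trace(b) * trace(a b^2) - trace(a b)  (reduce the b square) = y^2*z - x*y - z
so trace(a b a b) = trace(a b) * trace(a b) - trace(1)  (split on a) = z^2 - 2
trace(a b a) = trace(a) * trace(b a) - trace(b)  (reduce the a square) = x*z - y
so trace(b^2 a b a) = trace(b) * trace(a b a b) - trace(a b a)  (reduce the b square) = y*z^2 - x*z - y
reduce: trace(a^-1 b^2 a b) = trace(b^2 a b) * trace(a) - trace(b^2 a b a)  (eliminate a^-1) = x*y^2*z - x^2*y - y*z^2 + y
reduce: trace(b^-1 a^-1 b^2 a) = trace(a^-1 b^2 a) * trace(b) - trace(a^-1 b^2 a b)  (eliminate b^-1) = -x*y^2*z + x^2*y + y^3 + y*z^2 - 3*y
trace(b^2 a b^-2 a^-1) = trace(b^-1 a^-1 b^2 a) * trace(b) - trace(b^-1 a^-1 b^2 a b)  (eliminate b^-1) = -x*y^3*z + x^2*y^2 + y^4 + y^2*z^2 - 4*y^2 + 2
reduce: trace(b^3) = trace(b) * trace(b^2) - trace(b) = y^3 - 3*y
so trace(b^3 a b) = trace(b) * trace(b a b^2) - trace(b a b) = y^3*z - x*y^2 - 2*y*z + x
so trace(b^3 a b a) = trace(b) * trace(b a b a b) - trace(b a b a) = y^2*z^2 - x*y*z - y^2 - z^2 + 2
trace(a^-1 b^3 a b) = trace(b^3 a b) * trace(a) - trace(b^3 a b a) = x*y^3*z - x^2*y^2 - y^2*z^2 - x*y*z + x^2 + y^2 + z^2 - 2
so trace(b^-1 a^-1 b^3 a) = trace(a^-1 b^3 a) * trace(b) - trace(a^-1 b^3 a b) = -x*y^3*z + x^2*y^2 + y^4 + y^2*z^2 + x*y*z - x^2 - 4*y^2 - z^2 + 2
reduce: trace(b^2 a b^-2 a^-1 b) = trace(b^-1 a^-1 b^3 a) * trace(b) - trace(b^-1 a^-1 b^3 a b) = -x*y^4*z + x^2*y^3 + y^5 + y^3*z^2 + x*y^2*z - x^2*y - 5*y^3 - y*z^2 + 5*y
assemble the triple (trace(r) - 2; trace(r a) - x; trace(r b) - y)

-x*y^3*z + x^2*y^2 + y^4 + y^2*z^2 - 4*y^2; 0; -x*y^4*z + x^2*y^3 + y^5 + y^3*z^2 + x*y^2*z - x^2*y - 5*y^3 - y*z^2 + 4*y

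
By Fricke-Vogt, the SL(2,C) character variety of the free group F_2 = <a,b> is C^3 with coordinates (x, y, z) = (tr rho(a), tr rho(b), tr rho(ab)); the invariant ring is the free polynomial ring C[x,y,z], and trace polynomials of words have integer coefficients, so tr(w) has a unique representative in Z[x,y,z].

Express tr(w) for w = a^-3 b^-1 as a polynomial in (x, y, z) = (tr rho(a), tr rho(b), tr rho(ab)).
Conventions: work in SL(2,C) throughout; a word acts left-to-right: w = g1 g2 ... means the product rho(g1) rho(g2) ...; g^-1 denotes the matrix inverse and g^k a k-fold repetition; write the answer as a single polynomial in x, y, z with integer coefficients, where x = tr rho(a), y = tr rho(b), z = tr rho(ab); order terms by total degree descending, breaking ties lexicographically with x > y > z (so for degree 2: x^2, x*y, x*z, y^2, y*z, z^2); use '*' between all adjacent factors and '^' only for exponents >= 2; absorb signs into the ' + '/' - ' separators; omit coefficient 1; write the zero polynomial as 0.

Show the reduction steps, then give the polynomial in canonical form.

apply: tr(a^-1) = tr(a) = x
apply: tr(a^-2) = tr(a^-1) * tr(a) - tr(1) = x^2 - 2
use: tr(b a^-1) = tr(b) * tr(a) - tr(b a) = x*y - z
apply: tr(a^-2 b) = tr(b a^-1) * tr(a) - tr(b) = x^2*y - x*z - y
use: tr(a^-1 b^-1 a^-1) = tr(a^-2) * tr(b) - tr(a^-2 b) = x*z - y
tr(a^-3 b^-1) = tr(a^-1 b^-1 a^-1) * tr(a) - tr(a^-1 b^-1) = x^2*z - x*y - z

x^2*z - x*y - z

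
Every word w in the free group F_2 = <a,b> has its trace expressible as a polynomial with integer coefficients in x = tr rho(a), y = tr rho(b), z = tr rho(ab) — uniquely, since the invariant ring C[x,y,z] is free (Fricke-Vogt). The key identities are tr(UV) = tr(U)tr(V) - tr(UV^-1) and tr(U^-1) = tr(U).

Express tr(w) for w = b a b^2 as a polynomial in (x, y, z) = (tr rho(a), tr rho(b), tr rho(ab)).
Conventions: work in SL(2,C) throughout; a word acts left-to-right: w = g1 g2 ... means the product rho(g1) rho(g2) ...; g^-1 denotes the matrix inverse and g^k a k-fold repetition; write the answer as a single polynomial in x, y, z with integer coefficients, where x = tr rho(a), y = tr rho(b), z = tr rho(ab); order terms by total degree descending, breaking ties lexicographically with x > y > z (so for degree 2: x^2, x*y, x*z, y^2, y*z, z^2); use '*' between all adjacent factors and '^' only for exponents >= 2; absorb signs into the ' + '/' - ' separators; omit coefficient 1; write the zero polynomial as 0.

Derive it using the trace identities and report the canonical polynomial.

y^2*z - x*y - z

tr(b a b) = tr(b) tr(a b) - tr(a)  (reduce the b square) = y*z - x
tr(b a b^2) = tr(b) tr(b a b) - tr(b a)  (reduce the b square) = y^2*z - x*y - z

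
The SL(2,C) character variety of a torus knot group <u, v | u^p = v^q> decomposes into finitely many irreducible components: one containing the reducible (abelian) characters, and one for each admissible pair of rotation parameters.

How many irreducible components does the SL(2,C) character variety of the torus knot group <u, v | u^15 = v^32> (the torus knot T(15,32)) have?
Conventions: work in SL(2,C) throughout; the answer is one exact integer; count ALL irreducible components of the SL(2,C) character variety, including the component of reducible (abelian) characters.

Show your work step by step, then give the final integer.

Gamma = < u, v | u^15 = v^32 > (torus knot T(15,32)); the central element u^15 = v^32 acts as +I or -I in any irreducible SL(2,C) representation.
On an irreducible component, tr(u) is locked at 2*cos(pi*alpha/15) for some alpha in 1..14, and tr(v) at 2*cos(pi*beta/32) for some beta in 1..31.
The two central values (-1)^alpha I and (-1)^beta I must be the same matrix, so alpha and beta share a parity.
Counting: 7 odd alphas x 16 odd betas + 7 even alphas x 15 even betas = 112 + 105 = 217.
Total: 217 irreducible-character components + 1 reducible (abelian) component = 218.

218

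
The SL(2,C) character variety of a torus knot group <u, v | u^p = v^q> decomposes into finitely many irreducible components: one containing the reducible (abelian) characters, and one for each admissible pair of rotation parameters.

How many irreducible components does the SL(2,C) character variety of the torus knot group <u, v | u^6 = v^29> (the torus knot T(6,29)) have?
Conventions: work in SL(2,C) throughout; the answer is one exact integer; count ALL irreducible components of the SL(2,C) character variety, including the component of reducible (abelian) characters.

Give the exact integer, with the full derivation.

71

In the torus knot group T(6,29), u^6 = v^29 is central, so an irreducible representation sends it to +I or -I (Schur).
So on each irreducible component the traces are pinned: tr(u) = 2*cos(pi*alpha/6) with 1 <= alpha <= 5, tr(v) = 2*cos(pi*beta/29) with 1 <= beta <= 28.
u^6 = (-1)^alpha I and v^29 = (-1)^beta I must agree, so alpha and beta have equal parity.
count pairs: odd alpha (3 choices) x odd beta (14), plus even alpha (2) x even beta (14): 3*14 + 2*14 = 70.
That is 70 components of irreducible characters, and with the reducible (abelian) component the total is 71.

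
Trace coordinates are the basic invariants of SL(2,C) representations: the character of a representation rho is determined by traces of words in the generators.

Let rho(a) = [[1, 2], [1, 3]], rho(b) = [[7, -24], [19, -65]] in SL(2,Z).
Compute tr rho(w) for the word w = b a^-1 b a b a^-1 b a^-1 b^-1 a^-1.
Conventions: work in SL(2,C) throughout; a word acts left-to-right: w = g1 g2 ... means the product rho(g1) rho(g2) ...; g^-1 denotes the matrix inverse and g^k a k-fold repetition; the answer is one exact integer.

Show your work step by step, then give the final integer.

-3932090570

rho(b) = [[7, -24], [19, -65]]
... * rho(a^-1) = [[3, -2], [-1, 1]]  ->  [[45, -38], [122, -103]]
... * rho(b) = [[7, -24], [19, -65]]  ->  [[-407, 1390], [-1103, 3767]]
... * rho(a) = [[1, 2], [1, 3]]  ->  [[983, 3356], [2664, 9095]]
... * rho(b) = [[7, -24], [19, -65]]  ->  [[70645, -241732], [191453, -655111]]
... * rho(a^-1) = [[3, -2], [-1, 1]]  ->  [[453667, -383022], [1229470, -1038017]]
... * rho(b) = [[7, -24], [19, -65]]  ->  [[-4101749, 14008422], [-11116033, 37963825]]
... * rho(a^-1) = [[3, -2], [-1, 1]]  ->  [[-26313669, 22211920], [-71311924, 60195891]]
... * rho(b^-1) = [[-65, 24], [-19, 7]]  ->  [[1288362005, -476044616], [3491553131, -1290114939]]
... * rho(a^-1) = [[3, -2], [-1, 1]]  ->  [[4341130631, -3052768626], [11764774332, -8273221201]]
tr = 4341130631 + -8273221201 = -3932090570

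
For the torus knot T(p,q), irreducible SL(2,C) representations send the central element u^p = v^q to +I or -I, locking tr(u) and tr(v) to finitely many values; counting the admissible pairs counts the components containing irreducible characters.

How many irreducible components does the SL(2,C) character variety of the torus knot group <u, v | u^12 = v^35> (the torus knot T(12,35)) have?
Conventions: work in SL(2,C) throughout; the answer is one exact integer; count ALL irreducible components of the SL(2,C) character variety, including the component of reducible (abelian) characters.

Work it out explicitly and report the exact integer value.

188

For T(12,35): irreducibility forces the central element u^12 = v^35 to one of +I, -I.
This locks tr(u) to 2*cos(pi*alpha/12), alpha in 1..11, and tr(v) to 2*cos(pi*beta/35), beta in 1..34, on each component of irreducible characters.
The two central values (-1)^alpha I and (-1)^beta I must be the same matrix, so alpha and beta share a parity.
count pairs: odd alpha (6 choices) x odd beta (17), plus even alpha (5) x even beta (17): 6*17 + 5*17 = 187.
components with irreducible characters: 187; plus the single component of reducible (abelian) characters: total 188.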